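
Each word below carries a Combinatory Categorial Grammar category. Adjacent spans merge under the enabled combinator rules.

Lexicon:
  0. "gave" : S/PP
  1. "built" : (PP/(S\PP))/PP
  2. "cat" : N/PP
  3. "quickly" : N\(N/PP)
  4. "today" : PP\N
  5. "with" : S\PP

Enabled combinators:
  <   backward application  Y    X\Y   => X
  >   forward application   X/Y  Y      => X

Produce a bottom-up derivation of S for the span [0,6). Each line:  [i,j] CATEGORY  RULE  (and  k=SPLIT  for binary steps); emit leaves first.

[0,6] S   >
  [0,1] "gave" : S/PP
  [1,6] PP   >
    [1,5] PP/(S\PP)   >
      [1,2] "built" : (PP/(S\PP))/PP
      [2,5] PP   <
        [2,4] N   <
          [2,3] "cat" : N/PP
          [3,4] "quickly" : N\(N/PP)
        [4,5] "today" : PP\N
    [5,6] "with" : S\PP

[0,1] S/PP  lex  "gave"
[1,2] (PP/(S\PP))/PP  lex  "built"
[2,3] N/PP  lex  "cat"
[3,4] N\(N/PP)  lex  "quickly"
[2,4] N  <  k=3
[4,5] PP\N  lex  "today"
[2,5] PP  <  k=4
[1,5] PP/(S\PP)  >  k=2
[5,6] S\PP  lex  "with"
[1,6] PP  >  k=5
[0,6] S  >  k=1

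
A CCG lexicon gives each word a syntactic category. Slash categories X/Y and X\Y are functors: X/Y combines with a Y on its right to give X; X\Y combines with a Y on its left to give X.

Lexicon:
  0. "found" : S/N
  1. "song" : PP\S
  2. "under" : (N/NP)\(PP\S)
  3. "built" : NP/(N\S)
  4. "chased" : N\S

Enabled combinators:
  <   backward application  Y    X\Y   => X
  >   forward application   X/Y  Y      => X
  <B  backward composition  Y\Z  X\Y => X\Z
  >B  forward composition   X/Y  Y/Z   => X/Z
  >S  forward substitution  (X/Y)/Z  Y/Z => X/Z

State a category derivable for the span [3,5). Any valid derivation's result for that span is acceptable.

NP

[0,5] S   >
  [0,1] "found" : S/N
  [1,5] N   >
    [1,3] N/NP   <
      [1,2] "song" : PP\S
      [2,3] "under" : (N/NP)\(PP\S)
    [3,5] NP   >
      [3,4] "built" : NP/(N\S)
      [4,5] "chased" : N\S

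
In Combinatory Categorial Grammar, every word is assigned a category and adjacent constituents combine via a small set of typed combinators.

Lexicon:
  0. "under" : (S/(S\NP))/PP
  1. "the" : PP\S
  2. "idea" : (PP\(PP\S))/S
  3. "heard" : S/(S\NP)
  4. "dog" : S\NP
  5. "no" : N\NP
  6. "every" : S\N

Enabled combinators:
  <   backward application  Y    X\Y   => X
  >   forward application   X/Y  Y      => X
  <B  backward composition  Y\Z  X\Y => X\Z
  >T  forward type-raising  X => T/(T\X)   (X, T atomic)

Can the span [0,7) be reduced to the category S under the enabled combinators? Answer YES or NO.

YES

[0,7] S   >
  [0,5] S/(S\NP)   >
    [0,1] "under" : (S/(S\NP))/PP
    [1,5] PP   <
      [1,2] "the" : PP\S
      [2,5] PP\(PP\S)   >
        [2,3] "idea" : (PP\(PP\S))/S
        [3,5] S   >
          [3,4] "heard" : S/(S\NP)
          [4,5] "dog" : S\NP
  [5,7] S\NP   <B
    [5,6] "no" : N\NP
    [6,7] "every" : S\N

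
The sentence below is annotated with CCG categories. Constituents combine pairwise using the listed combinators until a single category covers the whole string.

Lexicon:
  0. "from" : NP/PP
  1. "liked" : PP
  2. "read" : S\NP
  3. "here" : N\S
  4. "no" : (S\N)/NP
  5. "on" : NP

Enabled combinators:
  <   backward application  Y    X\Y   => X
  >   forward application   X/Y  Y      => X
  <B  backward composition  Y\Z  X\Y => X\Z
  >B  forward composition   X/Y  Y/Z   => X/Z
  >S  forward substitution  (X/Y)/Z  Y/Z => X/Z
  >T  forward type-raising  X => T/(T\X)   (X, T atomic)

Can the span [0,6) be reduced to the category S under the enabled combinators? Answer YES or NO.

YES

[0,6] S   <
  [0,4] N   <
    [0,2] NP   >
      [0,1] "from" : NP/PP
      [1,2] "liked" : PP
    [2,4] N\NP   <B
      [2,3] "read" : S\NP
      [3,4] "here" : N\S
  [4,6] S\N   >
    [4,5] "no" : (S\N)/NP
    [5,6] "on" : NP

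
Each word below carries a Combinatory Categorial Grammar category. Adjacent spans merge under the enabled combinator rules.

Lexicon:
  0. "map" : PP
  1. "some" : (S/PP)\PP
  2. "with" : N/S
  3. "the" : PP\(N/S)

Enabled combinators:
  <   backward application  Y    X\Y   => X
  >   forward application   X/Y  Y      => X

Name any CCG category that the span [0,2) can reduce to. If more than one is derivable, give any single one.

[0,4] S   >
  [0,2] S/PP   <
    [0,1] "map" : PP
    [1,2] "some" : (S/PP)\PP
  [2,4] PP   <
    [2,3] "with" : N/S
    [3,4] "the" : PP\(N/S)

S/PP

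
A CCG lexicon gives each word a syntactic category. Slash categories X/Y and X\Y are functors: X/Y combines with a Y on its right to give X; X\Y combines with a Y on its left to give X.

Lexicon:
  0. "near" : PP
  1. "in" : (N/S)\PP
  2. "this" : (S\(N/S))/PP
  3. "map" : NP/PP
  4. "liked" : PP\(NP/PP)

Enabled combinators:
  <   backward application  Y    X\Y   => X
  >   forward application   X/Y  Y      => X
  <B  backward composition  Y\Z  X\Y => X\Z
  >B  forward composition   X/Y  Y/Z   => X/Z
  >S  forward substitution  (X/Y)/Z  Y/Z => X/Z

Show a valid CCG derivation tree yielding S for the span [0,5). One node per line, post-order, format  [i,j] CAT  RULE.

[0,5] S   <
  [0,2] N/S   <
    [0,1] "near" : PP
    [1,2] "in" : (N/S)\PP
  [2,5] S\(N/S)   >
    [2,3] "this" : (S\(N/S))/PP
    [3,5] PP   <
      [3,4] "map" : NP/PP
      [4,5] "liked" : PP\(NP/PP)

[0,1] PP  lex  "near"
[1,2] (N/S)\PP  lex  "in"
[0,2] N/S  <  k=1
[2,3] (S\(N/S))/PP  lex  "this"
[3,4] NP/PP  lex  "map"
[4,5] PP\(NP/PP)  lex  "liked"
[3,5] PP  <  k=4
[2,5] S\(N/S)  >  k=3
[0,5] S  <  k=2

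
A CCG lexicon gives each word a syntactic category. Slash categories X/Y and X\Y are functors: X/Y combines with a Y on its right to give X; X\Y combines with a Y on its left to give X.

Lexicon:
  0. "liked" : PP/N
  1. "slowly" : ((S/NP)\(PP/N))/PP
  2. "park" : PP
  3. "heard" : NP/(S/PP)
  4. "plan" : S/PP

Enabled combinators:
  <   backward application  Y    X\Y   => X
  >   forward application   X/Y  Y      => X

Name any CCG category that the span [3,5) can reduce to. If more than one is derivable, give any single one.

[0,5] S   >
  [0,3] S/NP   <
    [0,1] "liked" : PP/N
    [1,3] (S/NP)\(PP/N)   >
      [1,2] "slowly" : ((S/NP)\(PP/N))/PP
      [2,3] "park" : PP
  [3,5] NP   >
    [3,4] "heard" : NP/(S/PP)
    [4,5] "plan" : S/PP

NP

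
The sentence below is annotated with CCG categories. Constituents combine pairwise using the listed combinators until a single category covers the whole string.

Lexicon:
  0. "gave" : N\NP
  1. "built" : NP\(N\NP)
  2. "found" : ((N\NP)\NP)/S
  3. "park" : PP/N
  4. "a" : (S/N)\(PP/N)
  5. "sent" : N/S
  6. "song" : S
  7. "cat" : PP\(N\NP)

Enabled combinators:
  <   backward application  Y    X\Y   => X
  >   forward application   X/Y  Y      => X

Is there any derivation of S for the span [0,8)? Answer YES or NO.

N\NP NP\(N\NP) ((N\NP)\NP)/S PP/N (S/N)\(PP/N) N/S S PP\(N\NP)
CKY chart[0,8] = {PP}; S ∉ chart

NO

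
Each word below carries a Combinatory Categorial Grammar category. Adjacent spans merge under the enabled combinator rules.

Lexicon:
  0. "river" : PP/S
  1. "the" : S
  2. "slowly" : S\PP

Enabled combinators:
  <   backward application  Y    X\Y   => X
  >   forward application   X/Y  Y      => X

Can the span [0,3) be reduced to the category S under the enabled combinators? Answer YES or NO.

YES

[0,3] S   <
  [0,2] PP   >
    [0,1] "river" : PP/S
    [1,2] "the" : S
  [2,3] "slowly" : S\PP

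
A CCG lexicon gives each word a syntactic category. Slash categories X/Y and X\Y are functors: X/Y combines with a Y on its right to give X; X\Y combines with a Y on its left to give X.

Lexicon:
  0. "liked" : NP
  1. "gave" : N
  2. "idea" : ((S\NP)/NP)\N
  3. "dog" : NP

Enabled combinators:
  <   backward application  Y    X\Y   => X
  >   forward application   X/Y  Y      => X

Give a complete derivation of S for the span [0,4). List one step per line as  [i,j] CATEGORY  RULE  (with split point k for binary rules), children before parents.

[0,4] S   <
  [0,1] "liked" : NP
  [1,4] S\NP   >
    [1,3] (S\NP)/NP   <
      [1,2] "gave" : N
      [2,3] "idea" : ((S\NP)/NP)\N
    [3,4] "dog" : NP

[0,1] NP  lex  "liked"
[1,2] N  lex  "gave"
[2,3] ((S\NP)/NP)\N  lex  "idea"
[1,3] (S\NP)/NP  <  k=2
[3,4] NP  lex  "dog"
[1,4] S\NP  >  k=3
[0,4] S  <  k=1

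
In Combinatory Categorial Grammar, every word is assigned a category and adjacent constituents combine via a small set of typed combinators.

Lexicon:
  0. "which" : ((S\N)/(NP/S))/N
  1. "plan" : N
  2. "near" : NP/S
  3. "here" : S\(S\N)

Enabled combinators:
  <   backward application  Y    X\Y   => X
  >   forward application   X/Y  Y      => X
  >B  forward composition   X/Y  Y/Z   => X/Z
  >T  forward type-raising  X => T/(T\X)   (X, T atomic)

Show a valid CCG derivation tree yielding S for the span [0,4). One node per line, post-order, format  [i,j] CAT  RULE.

[0,1] ((S\N)/(NP/S))/N  lex  "which"
[1,2] N  lex  "plan"
[0,2] (S\N)/(NP/S)  >  k=1
[2,3] NP/S  lex  "near"
[0,3] S\N  >  k=2
[3,4] S\(S\N)  lex  "here"
[0,4] S  <  k=3

[0,4] S   <
  [0,3] S\N   >
    [0,2] (S\N)/(NP/S)   >
      [0,1] "which" : ((S\N)/(NP/S))/N
      [1,2] "plan" : N
    [2,3] "near" : NP/S
  [3,4] "here" : S\(S\N)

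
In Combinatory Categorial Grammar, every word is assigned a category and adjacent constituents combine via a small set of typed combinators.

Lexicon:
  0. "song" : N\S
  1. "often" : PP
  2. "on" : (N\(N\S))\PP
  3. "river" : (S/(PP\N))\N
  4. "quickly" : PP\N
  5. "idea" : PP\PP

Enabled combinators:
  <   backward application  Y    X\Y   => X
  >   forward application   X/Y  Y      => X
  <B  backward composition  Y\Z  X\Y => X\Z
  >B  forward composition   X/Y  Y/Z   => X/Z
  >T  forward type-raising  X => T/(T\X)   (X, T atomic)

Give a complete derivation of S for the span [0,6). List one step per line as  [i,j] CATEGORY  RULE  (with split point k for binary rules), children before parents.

[0,1] N\S  lex  "song"
[1,2] PP  lex  "often"
[2,3] (N\(N\S))\PP  lex  "on"
[1,3] N\(N\S)  <  k=2
[0,3] N  <  k=1
[3,4] (S/(PP\N))\N  lex  "river"
[0,4] S/(PP\N)  <  k=3
[4,5] PP\N  lex  "quickly"
[5,6] PP\PP  lex  "idea"
[4,6] PP\N  <B  k=5
[0,6] S  >  k=4

[0,6] S   >
  [0,4] S/(PP\N)   <
    [0,3] N   <
      [0,1] "song" : N\S
      [1,3] N\(N\S)   <
        [1,2] "often" : PP
        [2,3] "on" : (N\(N\S))\PP
    [3,4] "river" : (S/(PP\N))\N
  [4,6] PP\N   <B
    [4,5] "quickly" : PP\N
    [5,6] "idea" : PP\PP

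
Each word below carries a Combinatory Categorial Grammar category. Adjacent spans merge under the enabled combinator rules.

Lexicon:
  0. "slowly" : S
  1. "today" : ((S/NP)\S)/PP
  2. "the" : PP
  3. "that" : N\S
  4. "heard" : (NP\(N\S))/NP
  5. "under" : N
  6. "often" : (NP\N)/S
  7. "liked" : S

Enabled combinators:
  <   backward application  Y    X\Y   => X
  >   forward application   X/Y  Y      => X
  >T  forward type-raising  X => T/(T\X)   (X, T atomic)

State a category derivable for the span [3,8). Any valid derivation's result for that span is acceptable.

[0,8] S   >
  [0,3] S/NP   <
    [0,1] "slowly" : S
    [1,3] (S/NP)\S   >
      [1,2] "today" : ((S/NP)\S)/PP
      [2,3] "the" : PP
  [3,8] NP   <
    [3,4] "that" : N\S
    [4,8] NP\(N\S)   >
      [4,5] "heard" : (NP\(N\S))/NP
      [5,8] NP   <
        [5,6] "under" : N
        [6,8] NP\N   >
          [6,7] "often" : (NP\N)/S
          [7,8] "liked" : S

NP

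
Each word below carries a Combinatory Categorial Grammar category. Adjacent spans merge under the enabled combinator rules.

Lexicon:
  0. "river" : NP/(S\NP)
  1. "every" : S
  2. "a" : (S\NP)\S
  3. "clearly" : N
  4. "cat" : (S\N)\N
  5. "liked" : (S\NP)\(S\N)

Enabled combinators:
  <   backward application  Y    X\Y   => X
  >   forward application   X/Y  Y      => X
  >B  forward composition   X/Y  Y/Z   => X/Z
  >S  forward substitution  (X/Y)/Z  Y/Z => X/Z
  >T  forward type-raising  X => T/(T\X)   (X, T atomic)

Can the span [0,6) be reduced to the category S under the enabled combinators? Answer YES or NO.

YES

[0,6] S   <
  [0,3] NP   >
    [0,1] "river" : NP/(S\NP)
    [1,3] S\NP   <
      [1,2] "every" : S
      [2,3] "a" : (S\NP)\S
  [3,6] S\NP   <
    [3,5] S\N   <
      [3,4] "clearly" : N
      [4,5] "cat" : (S\N)\N
    [5,6] "liked" : (S\NP)\(S\N)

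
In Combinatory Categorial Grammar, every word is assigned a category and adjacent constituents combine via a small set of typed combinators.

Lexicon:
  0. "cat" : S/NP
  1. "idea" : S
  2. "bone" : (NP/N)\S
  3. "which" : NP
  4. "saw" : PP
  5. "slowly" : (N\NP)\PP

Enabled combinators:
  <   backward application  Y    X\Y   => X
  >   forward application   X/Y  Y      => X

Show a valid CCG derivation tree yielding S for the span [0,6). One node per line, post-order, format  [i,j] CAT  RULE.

[0,6] S   >
  [0,1] "cat" : S/NP
  [1,6] NP   >
    [1,3] NP/N   <
      [1,2] "idea" : S
      [2,3] "bone" : (NP/N)\S
    [3,6] N   <
      [3,4] "which" : NP
      [4,6] N\NP   <
        [4,5] "saw" : PP
        [5,6] "slowly" : (N\NP)\PP

[0,1] S/NP  lex  "cat"
[1,2] S  lex  "idea"
[2,3] (NP/N)\S  lex  "bone"
[1,3] NP/N  <  k=2
[3,4] NP  lex  "which"
[4,5] PP  lex  "saw"
[5,6] (N\NP)\PP  lex  "slowly"
[4,6] N\NP  <  k=5
[3,6] N  <  k=4
[1,6] NP  >  k=3
[0,6] S  >  k=1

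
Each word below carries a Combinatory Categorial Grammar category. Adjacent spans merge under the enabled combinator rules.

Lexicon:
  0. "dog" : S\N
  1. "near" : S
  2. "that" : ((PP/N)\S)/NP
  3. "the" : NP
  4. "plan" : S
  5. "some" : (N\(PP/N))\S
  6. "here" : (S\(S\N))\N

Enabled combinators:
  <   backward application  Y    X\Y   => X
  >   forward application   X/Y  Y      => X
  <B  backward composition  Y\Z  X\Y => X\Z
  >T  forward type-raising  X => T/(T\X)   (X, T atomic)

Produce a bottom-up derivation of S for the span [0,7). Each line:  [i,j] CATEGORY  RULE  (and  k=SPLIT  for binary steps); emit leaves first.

[0,1] S\N  lex  "dog"
[1,2] S  lex  "near"
[2,3] ((PP/N)\S)/NP  lex  "that"
[3,4] NP  lex  "the"
[2,4] (PP/N)\S  >  k=3
[1,4] PP/N  <  k=2
[4,5] S  lex  "plan"
[5,6] (N\(PP/N))\S  lex  "some"
[4,6] N\(PP/N)  <  k=5
[1,6] N  <  k=4
[6,7] (S\(S\N))\N  lex  "here"
[1,7] S\(S\N)  <  k=6
[0,7] S  <  k=1

[0,7] S   <
  [0,1] "dog" : S\N
  [1,7] S\(S\N)   <
    [1,6] N   <
      [1,4] PP/N   <
        [1,2] "near" : S
        [2,4] (PP/N)\S   >
          [2,3] "that" : ((PP/N)\S)/NP
          [3,4] "the" : NP
      [4,6] N\(PP/N)   <
        [4,5] "plan" : S
        [5,6] "some" : (N\(PP/N))\S
    [6,7] "here" : (S\(S\N))\N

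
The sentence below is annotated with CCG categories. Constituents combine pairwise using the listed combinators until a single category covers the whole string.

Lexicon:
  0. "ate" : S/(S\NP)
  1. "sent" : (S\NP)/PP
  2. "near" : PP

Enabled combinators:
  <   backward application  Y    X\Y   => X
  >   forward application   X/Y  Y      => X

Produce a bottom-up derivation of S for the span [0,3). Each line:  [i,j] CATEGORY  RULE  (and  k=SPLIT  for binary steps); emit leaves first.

[0,1] S/(S\NP)  lex  "ate"
[1,2] (S\NP)/PP  lex  "sent"
[2,3] PP  lex  "near"
[1,3] S\NP  >  k=2
[0,3] S  >  k=1

[0,3] S   >
  [0,1] "ate" : S/(S\NP)
  [1,3] S\NP   >
    [1,2] "sent" : (S\NP)/PP
    [2,3] "near" : PP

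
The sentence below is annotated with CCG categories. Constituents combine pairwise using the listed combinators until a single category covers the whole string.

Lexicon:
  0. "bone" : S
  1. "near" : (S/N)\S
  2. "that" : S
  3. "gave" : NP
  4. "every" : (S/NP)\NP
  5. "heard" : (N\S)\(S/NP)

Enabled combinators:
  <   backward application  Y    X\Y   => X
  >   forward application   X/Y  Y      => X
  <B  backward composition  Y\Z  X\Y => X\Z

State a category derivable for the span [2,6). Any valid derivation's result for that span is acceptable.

[0,6] S   >
  [0,2] S/N   <
    [0,1] "bone" : S
    [1,2] "near" : (S/N)\S
  [2,6] N   <
    [2,3] "that" : S
    [3,6] N\S   <
      [3,5] S/NP   <
        [3,4] "gave" : NP
        [4,5] "every" : (S/NP)\NP
      [5,6] "heard" : (N\S)\(S/NP)

N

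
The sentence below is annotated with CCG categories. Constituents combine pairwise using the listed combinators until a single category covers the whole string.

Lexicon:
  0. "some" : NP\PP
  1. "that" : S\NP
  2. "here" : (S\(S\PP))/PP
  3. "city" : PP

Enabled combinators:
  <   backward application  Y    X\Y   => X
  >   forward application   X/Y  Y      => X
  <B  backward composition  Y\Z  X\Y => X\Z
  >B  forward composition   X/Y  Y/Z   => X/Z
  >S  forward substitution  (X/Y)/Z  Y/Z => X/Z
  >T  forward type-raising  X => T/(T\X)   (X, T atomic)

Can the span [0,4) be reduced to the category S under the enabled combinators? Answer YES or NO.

YES

[0,4] S   <
  [0,2] S\PP   <B
    [0,1] "some" : NP\PP
    [1,2] "that" : S\NP
  [2,4] S\(S\PP)   >
    [2,3] "here" : (S\(S\PP))/PP
    [3,4] "city" : PP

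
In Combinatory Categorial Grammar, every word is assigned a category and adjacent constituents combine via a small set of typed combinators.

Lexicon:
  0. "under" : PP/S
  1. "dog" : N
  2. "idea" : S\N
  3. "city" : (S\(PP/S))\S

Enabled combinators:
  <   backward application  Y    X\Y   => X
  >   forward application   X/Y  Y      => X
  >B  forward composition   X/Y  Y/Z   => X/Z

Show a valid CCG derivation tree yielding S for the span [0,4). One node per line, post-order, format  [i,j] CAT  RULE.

[0,1] PP/S  lex  "under"
[1,2] N  lex  "dog"
[2,3] S\N  lex  "idea"
[1,3] S  <  k=2
[3,4] (S\(PP/S))\S  lex  "city"
[1,4] S\(PP/S)  <  k=3
[0,4] S  <  k=1

[0,4] S   <
  [0,1] "under" : PP/S
  [1,4] S\(PP/S)   <
    [1,3] S   <
      [1,2] "dog" : N
      [2,3] "idea" : S\N
    [3,4] "city" : (S\(PP/S))\S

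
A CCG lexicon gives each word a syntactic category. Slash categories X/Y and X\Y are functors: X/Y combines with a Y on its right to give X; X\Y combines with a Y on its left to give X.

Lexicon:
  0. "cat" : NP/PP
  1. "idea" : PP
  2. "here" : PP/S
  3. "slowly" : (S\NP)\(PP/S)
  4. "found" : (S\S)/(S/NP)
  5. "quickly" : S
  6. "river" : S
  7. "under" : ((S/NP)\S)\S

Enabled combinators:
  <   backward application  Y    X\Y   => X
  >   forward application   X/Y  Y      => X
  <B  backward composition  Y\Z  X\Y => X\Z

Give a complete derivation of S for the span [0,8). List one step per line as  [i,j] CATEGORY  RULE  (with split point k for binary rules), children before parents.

[0,8] S   <
  [0,2] NP   >
    [0,1] "cat" : NP/PP
    [1,2] "idea" : PP
  [2,8] S\NP   <B
    [2,4] S\NP   <
      [2,3] "here" : PP/S
      [3,4] "slowly" : (S\NP)\(PP/S)
    [4,8] S\S   >
      [4,5] "found" : (S\S)/(S/NP)
      [5,8] S/NP   <
        [5,6] "quickly" : S
        [6,8] (S/NP)\S   <
          [6,7] "river" : S
          [7,8] "under" : ((S/NP)\S)\S

[0,1] NP/PP  lex  "cat"
[1,2] PP  lex  "idea"
[0,2] NP  >  k=1
[2,3] PP/S  lex  "here"
[3,4] (S\NP)\(PP/S)  lex  "slowly"
[2,4] S\NP  <  k=3
[4,5] (S\S)/(S/NP)  lex  "found"
[5,6] S  lex  "quickly"
[6,7] S  lex  "river"
[7,8] ((S/NP)\S)\S  lex  "under"
[6,8] (S/NP)\S  <  k=7
[5,8] S/NP  <  k=6
[4,8] S\S  >  k=5
[2,8] S\NP  <B  k=4
[0,8] S  <  k=2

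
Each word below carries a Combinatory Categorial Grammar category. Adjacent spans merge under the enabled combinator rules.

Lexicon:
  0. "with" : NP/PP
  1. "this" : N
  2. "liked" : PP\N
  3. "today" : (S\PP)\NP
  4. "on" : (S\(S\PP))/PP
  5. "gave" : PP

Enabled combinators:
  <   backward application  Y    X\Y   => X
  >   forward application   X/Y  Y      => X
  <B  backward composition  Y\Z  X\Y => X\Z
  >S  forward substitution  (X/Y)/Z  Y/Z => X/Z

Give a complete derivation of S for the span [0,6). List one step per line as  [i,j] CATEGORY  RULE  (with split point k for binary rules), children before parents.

[0,1] NP/PP  lex  "with"
[1,2] N  lex  "this"
[2,3] PP\N  lex  "liked"
[1,3] PP  <  k=2
[0,3] NP  >  k=1
[3,4] (S\PP)\NP  lex  "today"
[4,5] (S\(S\PP))/PP  lex  "on"
[5,6] PP  lex  "gave"
[4,6] S\(S\PP)  >  k=5
[3,6] S\NP  <B  k=4
[0,6] S  <  k=3

[0,6] S   <
  [0,3] NP   >
    [0,1] "with" : NP/PP
    [1,3] PP   <
      [1,2] "this" : N
      [2,3] "liked" : PP\N
  [3,6] S\NP   <B
    [3,4] "today" : (S\PP)\NP
    [4,6] S\(S\PP)   >
      [4,5] "on" : (S\(S\PP))/PP
      [5,6] "gave" : PP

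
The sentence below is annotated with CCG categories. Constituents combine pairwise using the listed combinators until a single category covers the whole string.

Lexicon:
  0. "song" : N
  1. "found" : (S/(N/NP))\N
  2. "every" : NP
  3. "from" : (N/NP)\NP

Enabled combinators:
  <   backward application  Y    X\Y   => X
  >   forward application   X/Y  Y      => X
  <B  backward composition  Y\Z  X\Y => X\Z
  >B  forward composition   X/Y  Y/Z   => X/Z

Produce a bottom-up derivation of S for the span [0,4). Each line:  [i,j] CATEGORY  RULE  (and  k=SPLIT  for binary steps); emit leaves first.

[0,1] N  lex  "song"
[1,2] (S/(N/NP))\N  lex  "found"
[0,2] S/(N/NP)  <  k=1
[2,3] NP  lex  "every"
[3,4] (N/NP)\NP  lex  "from"
[2,4] N/NP  <  k=3
[0,4] S  >  k=2

[0,4] S   >
  [0,2] S/(N/NP)   <
    [0,1] "song" : N
    [1,2] "found" : (S/(N/NP))\N
  [2,4] N/NP   <
    [2,3] "every" : NP
    [3,4] "from" : (N/NP)\NP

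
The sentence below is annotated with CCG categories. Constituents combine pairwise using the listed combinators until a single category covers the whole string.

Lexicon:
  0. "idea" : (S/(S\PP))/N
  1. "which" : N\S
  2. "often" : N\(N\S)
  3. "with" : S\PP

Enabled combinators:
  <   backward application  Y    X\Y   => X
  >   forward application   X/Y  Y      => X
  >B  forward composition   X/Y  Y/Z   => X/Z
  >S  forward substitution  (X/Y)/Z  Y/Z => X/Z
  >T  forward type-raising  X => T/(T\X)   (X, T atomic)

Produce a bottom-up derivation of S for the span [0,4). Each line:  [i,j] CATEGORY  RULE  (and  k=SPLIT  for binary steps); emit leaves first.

[0,4] S   >
  [0,3] S/(S\PP)   >
    [0,1] "idea" : (S/(S\PP))/N
    [1,3] N   <
      [1,2] "which" : N\S
      [2,3] "often" : N\(N\S)
  [3,4] "with" : S\PP

[0,1] (S/(S\PP))/N  lex  "idea"
[1,2] N\S  lex  "which"
[2,3] N\(N\S)  lex  "often"
[1,3] N  <  k=2
[0,3] S/(S\PP)  >  k=1
[3,4] S\PP  lex  "with"
[0,4] S  >  k=3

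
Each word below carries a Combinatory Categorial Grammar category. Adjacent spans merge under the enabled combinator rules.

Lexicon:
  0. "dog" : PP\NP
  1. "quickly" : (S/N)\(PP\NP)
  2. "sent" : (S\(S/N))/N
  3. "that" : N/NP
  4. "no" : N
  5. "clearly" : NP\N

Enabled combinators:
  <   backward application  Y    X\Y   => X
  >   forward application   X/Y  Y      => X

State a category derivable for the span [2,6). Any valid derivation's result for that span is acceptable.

S\(S/N)

[0,6] S   <
  [0,2] S/N   <
    [0,1] "dog" : PP\NP
    [1,2] "quickly" : (S/N)\(PP\NP)
  [2,6] S\(S/N)   >
    [2,3] "sent" : (S\(S/N))/N
    [3,6] N   >
      [3,4] "that" : N/NP
      [4,6] NP   <
        [4,5] "no" : N
        [5,6] "clearly" : NP\N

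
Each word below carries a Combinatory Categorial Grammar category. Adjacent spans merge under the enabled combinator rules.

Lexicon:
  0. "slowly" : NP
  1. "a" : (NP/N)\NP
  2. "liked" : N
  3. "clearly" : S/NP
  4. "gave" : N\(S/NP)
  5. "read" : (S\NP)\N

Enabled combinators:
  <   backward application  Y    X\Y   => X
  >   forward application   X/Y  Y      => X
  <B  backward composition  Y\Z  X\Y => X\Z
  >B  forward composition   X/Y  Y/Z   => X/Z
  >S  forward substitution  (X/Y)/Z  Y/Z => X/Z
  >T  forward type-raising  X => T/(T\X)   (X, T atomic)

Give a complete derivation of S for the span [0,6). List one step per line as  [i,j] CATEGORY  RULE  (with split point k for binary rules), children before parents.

[0,1] NP  lex  "slowly"
[1,2] (NP/N)\NP  lex  "a"
[0,2] NP/N  <  k=1
[2,3] N  lex  "liked"
[0,3] NP  >  k=2
[3,4] S/NP  lex  "clearly"
[4,5] N\(S/NP)  lex  "gave"
[3,5] N  <  k=4
[5,6] (S\NP)\N  lex  "read"
[3,6] S\NP  <  k=5
[0,6] S  <  k=3

[0,6] S   <
  [0,3] NP   >
    [0,2] NP/N   <
      [0,1] "slowly" : NP
      [1,2] "a" : (NP/N)\NP
    [2,3] "liked" : N
  [3,6] S\NP   <
    [3,5] N   <
      [3,4] "clearly" : S/NP
      [4,5] "gave" : N\(S/NP)
    [5,6] "read" : (S\NP)\N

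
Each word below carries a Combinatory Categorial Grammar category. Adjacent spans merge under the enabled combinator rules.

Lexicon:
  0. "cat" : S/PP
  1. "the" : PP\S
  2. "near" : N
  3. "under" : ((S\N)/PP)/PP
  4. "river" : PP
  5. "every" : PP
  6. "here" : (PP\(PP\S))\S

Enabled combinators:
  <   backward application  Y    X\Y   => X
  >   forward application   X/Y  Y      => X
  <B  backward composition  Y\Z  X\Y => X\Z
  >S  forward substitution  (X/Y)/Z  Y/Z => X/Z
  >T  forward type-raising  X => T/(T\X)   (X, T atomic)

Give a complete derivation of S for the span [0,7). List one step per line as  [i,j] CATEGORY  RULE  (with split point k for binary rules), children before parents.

[0,7] S   >
  [0,1] "cat" : S/PP
  [1,7] PP   <
    [1,2] "the" : PP\S
    [2,7] PP\(PP\S)   <
      [2,6] S   <
        [2,3] "near" : N
        [3,6] S\N   >
          [3,5] (S\N)/PP   >
            [3,4] "under" : ((S\N)/PP)/PP
            [4,5] "river" : PP
          [5,6] "every" : PP
      [6,7] "here" : (PP\(PP\S))\S

[0,1] S/PP  lex  "cat"
[1,2] PP\S  lex  "the"
[2,3] N  lex  "near"
[3,4] ((S\N)/PP)/PP  lex  "under"
[4,5] PP  lex  "river"
[3,5] (S\N)/PP  >  k=4
[5,6] PP  lex  "every"
[3,6] S\N  >  k=5
[2,6] S  <  k=3
[6,7] (PP\(PP\S))\S  lex  "here"
[2,7] PP\(PP\S)  <  k=6
[1,7] PP  <  k=2
[0,7] S  >  k=1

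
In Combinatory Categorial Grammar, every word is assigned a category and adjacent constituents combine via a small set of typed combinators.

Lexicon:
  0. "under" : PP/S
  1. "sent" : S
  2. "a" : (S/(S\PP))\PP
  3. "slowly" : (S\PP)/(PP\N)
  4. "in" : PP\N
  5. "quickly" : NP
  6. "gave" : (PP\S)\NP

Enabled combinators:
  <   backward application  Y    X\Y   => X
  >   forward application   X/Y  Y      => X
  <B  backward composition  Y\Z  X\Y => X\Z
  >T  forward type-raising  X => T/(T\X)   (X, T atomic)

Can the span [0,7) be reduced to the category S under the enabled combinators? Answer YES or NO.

NO

PP/S S (S/(S\PP))\PP (S\PP)/(PP\N) PP\N NP (PP\S)\NP
CKY chart[0,7] = {N/(N\PP), NP/(NP\PP), PP, PP/(PP\PP), S/(S\PP)}; S ∉ chart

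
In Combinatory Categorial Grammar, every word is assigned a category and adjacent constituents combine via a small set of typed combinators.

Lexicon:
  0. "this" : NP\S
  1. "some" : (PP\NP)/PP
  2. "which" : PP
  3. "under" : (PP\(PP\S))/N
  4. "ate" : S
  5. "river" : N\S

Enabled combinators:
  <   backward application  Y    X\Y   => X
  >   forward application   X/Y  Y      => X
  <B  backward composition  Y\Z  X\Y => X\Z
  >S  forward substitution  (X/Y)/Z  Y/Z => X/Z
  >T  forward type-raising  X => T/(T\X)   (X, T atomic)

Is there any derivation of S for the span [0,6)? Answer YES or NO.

NP\S (PP\NP)/PP PP (PP\(PP\S))/N S N\S
CKY chart[0,6] = {N/(N\PP), NP/(NP\PP), PP, PP/(PP\PP), S/(S\PP)}; S ∉ chart

NO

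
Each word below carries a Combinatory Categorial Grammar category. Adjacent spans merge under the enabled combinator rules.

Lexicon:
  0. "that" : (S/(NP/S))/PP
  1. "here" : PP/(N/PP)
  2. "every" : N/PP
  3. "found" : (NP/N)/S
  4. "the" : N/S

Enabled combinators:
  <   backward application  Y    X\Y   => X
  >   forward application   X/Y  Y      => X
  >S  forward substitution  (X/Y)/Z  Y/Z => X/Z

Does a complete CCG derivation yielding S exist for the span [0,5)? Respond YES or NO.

[0,5] S   >
  [0,3] S/(NP/S)   >
    [0,1] "that" : (S/(NP/S))/PP
    [1,3] PP   >
      [1,2] "here" : PP/(N/PP)
      [2,3] "every" : N/PP
  [3,5] NP/S   >S
    [3,4] "found" : (NP/N)/S
    [4,5] "the" : N/S

YES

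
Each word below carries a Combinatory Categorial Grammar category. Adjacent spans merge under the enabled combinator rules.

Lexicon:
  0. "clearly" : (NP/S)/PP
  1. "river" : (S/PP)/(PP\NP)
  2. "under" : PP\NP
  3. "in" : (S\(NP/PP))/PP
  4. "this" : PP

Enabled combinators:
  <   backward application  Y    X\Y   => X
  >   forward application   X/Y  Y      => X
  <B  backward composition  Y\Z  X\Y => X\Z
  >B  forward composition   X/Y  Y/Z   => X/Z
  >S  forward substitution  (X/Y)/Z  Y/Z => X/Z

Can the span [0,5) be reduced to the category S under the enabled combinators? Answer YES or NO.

YES

[0,5] S   <
  [0,3] NP/PP   >S
    [0,1] "clearly" : (NP/S)/PP
    [1,3] S/PP   >
      [1,2] "river" : (S/PP)/(PP\NP)
      [2,3] "under" : PP\NP
  [3,5] S\(NP/PP)   >
    [3,4] "in" : (S\(NP/PP))/PP
    [4,5] "this" : PP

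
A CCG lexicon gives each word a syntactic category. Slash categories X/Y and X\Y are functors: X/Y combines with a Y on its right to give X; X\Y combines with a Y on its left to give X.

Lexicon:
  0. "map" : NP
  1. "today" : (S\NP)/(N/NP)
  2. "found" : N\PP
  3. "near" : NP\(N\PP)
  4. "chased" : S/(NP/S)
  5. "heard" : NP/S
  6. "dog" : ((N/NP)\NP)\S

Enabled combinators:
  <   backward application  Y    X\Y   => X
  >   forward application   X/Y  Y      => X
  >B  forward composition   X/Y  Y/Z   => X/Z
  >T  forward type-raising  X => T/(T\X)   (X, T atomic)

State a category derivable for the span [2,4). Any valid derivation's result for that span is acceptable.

NP

[0,7] S   >
  [0,1] S/(S\NP)   >T
    [0,1] "map" : NP
  [1,7] S\NP   >
    [1,2] "today" : (S\NP)/(N/NP)
    [2,7] N/NP   <
      [2,4] NP   <
        [2,3] "found" : N\PP
        [3,4] "near" : NP\(N\PP)
      [4,7] (N/NP)\NP   <
        [4,6] S   >
          [4,5] "chased" : S/(NP/S)
          [5,6] "heard" : NP/S
        [6,7] "dog" : ((N/NP)\NP)\S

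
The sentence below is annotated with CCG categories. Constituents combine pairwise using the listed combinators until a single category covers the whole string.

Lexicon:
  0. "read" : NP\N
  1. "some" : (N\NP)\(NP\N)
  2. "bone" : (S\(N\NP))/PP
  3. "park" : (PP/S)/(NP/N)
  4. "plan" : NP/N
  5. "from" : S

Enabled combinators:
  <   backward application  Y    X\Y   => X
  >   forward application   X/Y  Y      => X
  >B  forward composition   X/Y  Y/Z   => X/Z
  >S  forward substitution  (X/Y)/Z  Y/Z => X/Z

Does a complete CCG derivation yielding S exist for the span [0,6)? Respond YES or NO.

YES

[0,6] S   <
  [0,2] N\NP   <
    [0,1] "read" : NP\N
    [1,2] "some" : (N\NP)\(NP\N)
  [2,6] S\(N\NP)   >
    [2,3] "bone" : (S\(N\NP))/PP
    [3,6] PP   >
      [3,5] PP/S   >
        [3,4] "park" : (PP/S)/(NP/N)
        [4,5] "plan" : NP/N
      [5,6] "from" : S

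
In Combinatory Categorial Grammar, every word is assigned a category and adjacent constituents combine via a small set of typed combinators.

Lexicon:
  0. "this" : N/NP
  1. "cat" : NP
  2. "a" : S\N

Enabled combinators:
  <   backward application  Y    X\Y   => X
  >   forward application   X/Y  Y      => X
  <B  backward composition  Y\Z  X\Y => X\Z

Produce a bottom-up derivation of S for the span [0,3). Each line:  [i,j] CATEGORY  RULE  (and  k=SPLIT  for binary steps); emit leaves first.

[0,3] S   <
  [0,2] N   >
    [0,1] "this" : N/NP
    [1,2] "cat" : NP
  [2,3] "a" : S\N

[0,1] N/NP  lex  "this"
[1,2] NP  lex  "cat"
[0,2] N  >  k=1
[2,3] S\N  lex  "a"
[0,3] S  <  k=2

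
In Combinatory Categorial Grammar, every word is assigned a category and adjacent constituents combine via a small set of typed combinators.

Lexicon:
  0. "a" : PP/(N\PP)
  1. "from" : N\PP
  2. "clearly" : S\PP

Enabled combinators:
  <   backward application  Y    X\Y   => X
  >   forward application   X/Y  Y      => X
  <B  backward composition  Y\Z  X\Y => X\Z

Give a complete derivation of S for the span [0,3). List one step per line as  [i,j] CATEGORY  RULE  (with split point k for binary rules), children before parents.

[0,1] PP/(N\PP)  lex  "a"
[1,2] N\PP  lex  "from"
[0,2] PP  >  k=1
[2,3] S\PP  lex  "clearly"
[0,3] S  <  k=2

[0,3] S   <
  [0,2] PP   >
    [0,1] "a" : PP/(N\PP)
    [1,2] "from" : N\PP
  [2,3] "clearly" : S\PP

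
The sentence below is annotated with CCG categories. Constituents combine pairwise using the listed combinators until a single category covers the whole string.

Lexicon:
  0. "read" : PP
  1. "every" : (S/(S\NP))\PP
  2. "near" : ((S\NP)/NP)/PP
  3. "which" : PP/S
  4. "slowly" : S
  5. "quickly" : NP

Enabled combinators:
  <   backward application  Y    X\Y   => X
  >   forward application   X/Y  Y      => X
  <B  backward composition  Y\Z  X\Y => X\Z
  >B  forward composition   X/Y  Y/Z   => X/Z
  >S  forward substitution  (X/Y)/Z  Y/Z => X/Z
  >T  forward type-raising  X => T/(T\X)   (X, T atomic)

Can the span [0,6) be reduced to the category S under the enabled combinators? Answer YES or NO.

[0,6] S   >
  [0,2] S/(S\NP)   <
    [0,1] "read" : PP
    [1,2] "every" : (S/(S\NP))\PP
  [2,6] S\NP   >
    [2,5] (S\NP)/NP   >
      [2,3] "near" : ((S\NP)/NP)/PP
      [3,5] PP   >
        [3,4] "which" : PP/S
        [4,5] "slowly" : S
    [5,6] "quickly" : NP

YES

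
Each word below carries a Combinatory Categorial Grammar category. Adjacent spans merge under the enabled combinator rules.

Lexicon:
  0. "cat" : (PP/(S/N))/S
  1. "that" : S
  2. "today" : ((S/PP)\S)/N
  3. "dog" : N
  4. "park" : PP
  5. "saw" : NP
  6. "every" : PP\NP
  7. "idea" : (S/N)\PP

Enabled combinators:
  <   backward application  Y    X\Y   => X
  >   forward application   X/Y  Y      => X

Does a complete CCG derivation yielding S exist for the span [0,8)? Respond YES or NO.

NO

(PP/(S/N))/S S ((S/PP)\S)/N N PP NP PP\NP (S/N)\PP
CKY chart[0,8] = {PP}; S ∉ chart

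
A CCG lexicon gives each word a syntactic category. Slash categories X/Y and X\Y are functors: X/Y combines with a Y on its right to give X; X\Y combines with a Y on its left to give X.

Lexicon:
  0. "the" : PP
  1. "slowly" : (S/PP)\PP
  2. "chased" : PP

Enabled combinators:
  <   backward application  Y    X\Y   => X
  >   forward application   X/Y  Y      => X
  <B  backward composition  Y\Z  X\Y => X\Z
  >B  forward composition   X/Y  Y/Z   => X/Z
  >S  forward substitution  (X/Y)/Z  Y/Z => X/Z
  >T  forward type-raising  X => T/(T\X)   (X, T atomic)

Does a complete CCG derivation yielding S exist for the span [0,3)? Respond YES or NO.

[0,3] S   >
  [0,2] S/PP   <
    [0,1] "the" : PP
    [1,2] "slowly" : (S/PP)\PP
  [2,3] "chased" : PP

YES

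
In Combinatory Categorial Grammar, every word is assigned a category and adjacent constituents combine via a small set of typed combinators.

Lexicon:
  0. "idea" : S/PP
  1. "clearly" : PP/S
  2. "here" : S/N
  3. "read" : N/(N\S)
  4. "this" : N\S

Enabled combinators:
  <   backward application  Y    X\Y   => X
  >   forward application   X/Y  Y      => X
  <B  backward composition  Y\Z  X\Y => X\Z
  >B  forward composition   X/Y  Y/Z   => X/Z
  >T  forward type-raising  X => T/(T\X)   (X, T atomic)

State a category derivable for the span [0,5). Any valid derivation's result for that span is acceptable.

[0,5] S   >
  [0,3] S/N   >B
    [0,2] S/S   >B
      [0,1] "idea" : S/PP
      [1,2] "clearly" : PP/S
    [2,3] "here" : S/N
  [3,5] N   >
    [3,4] "read" : N/(N\S)
    [4,5] "this" : N\S

S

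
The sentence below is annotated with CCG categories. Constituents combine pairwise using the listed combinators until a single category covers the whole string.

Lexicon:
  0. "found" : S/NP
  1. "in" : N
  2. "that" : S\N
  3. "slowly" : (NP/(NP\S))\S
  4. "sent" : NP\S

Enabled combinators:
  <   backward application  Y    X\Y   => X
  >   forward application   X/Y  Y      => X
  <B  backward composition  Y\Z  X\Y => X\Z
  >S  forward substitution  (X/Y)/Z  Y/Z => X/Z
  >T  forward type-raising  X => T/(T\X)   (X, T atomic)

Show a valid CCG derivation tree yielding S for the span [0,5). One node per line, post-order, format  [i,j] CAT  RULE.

[0,5] S   >
  [0,1] "found" : S/NP
  [1,5] NP   >
    [1,4] NP/(NP\S)   <
      [1,3] S   <
        [1,2] "in" : N
        [2,3] "that" : S\N
      [3,4] "slowly" : (NP/(NP\S))\S
    [4,5] "sent" : NP\S

[0,1] S/NP  lex  "found"
[1,2] N  lex  "in"
[2,3] S\N  lex  "that"
[1,3] S  <  k=2
[3,4] (NP/(NP\S))\S  lex  "slowly"
[1,4] NP/(NP\S)  <  k=3
[4,5] NP\S  lex  "sent"
[1,5] NP  >  k=4
[0,5] S  >  k=1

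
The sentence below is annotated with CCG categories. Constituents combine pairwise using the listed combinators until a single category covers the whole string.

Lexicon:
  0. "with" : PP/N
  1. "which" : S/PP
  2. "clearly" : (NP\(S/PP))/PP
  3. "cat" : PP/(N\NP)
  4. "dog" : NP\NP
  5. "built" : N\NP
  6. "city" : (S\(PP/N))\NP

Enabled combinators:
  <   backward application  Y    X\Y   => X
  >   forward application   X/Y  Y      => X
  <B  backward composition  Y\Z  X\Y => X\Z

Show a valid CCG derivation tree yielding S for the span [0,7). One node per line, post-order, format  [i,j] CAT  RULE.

[0,7] S   <
  [0,1] "with" : PP/N
  [1,7] S\(PP/N)   <
    [1,6] NP   <
      [1,2] "which" : S/PP
      [2,6] NP\(S/PP)   >
        [2,3] "clearly" : (NP\(S/PP))/PP
        [3,6] PP   >
          [3,4] "cat" : PP/(N\NP)
          [4,6] N\NP   <B
            [4,5] "dog" : NP\NP
            [5,6] "built" : N\NP
    [6,7] "city" : (S\(PP/N))\NP

[0,1] PP/N  lex  "with"
[1,2] S/PP  lex  "which"
[2,3] (NP\(S/PP))/PP  lex  "clearly"
[3,4] PP/(N\NP)  lex  "cat"
[4,5] NP\NP  lex  "dog"
[5,6] N\NP  lex  "built"
[4,6] N\NP  <B  k=5
[3,6] PP  >  k=4
[2,6] NP\(S/PP)  >  k=3
[1,6] NP  <  k=2
[6,7] (S\(PP/N))\NP  lex  "city"
[1,7] S\(PP/N)  <  k=6
[0,7] S  <  k=1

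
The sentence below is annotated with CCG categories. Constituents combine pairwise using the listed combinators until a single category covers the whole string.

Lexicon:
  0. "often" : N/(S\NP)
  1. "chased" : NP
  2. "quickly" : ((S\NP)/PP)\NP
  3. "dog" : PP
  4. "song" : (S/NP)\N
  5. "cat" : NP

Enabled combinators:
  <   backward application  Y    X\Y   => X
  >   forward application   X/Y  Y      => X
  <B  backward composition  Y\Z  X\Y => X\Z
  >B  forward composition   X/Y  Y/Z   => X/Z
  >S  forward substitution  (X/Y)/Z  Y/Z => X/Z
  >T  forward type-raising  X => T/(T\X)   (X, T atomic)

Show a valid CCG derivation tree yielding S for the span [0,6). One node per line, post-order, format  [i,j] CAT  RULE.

[0,1] N/(S\NP)  lex  "often"
[1,2] NP  lex  "chased"
[2,3] ((S\NP)/PP)\NP  lex  "quickly"
[1,3] (S\NP)/PP  <  k=2
[0,3] N/PP  >B  k=1
[3,4] PP  lex  "dog"
[0,4] N  >  k=3
[4,5] (S/NP)\N  lex  "song"
[0,5] S/NP  <  k=4
[5,6] NP  lex  "cat"
[0,6] S  >  k=5

[0,6] S   >
  [0,5] S/NP   <
    [0,4] N   >
      [0,3] N/PP   >B
        [0,1] "often" : N/(S\NP)
        [1,3] (S\NP)/PP   <
          [1,2] "chased" : NP
          [2,3] "quickly" : ((S\NP)/PP)\NP
      [3,4] "dog" : PP
    [4,5] "song" : (S/NP)\N
  [5,6] "cat" : NP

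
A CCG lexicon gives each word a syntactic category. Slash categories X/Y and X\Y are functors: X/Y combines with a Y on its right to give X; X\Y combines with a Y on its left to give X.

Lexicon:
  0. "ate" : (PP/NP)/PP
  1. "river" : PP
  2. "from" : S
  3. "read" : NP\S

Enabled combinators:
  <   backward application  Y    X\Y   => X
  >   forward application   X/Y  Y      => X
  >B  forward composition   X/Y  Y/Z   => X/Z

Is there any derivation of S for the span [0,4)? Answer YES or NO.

NO

(PP/NP)/PP PP S NP\S
CKY chart[0,4] = {PP}; S ∉ chart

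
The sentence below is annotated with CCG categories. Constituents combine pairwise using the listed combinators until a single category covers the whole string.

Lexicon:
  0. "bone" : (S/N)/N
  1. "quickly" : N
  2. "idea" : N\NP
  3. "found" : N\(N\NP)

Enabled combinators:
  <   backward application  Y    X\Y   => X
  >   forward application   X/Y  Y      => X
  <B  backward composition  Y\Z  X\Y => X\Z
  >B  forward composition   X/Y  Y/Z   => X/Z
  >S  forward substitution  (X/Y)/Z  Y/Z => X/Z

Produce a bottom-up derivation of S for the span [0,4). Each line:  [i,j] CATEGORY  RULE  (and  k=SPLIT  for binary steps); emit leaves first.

[0,4] S   >
  [0,2] S/N   >
    [0,1] "bone" : (S/N)/N
    [1,2] "quickly" : N
  [2,4] N   <
    [2,3] "idea" : N\NP
    [3,4] "found" : N\(N\NP)

[0,1] (S/N)/N  lex  "bone"
[1,2] N  lex  "quickly"
[0,2] S/N  >  k=1
[2,3] N\NP  lex  "idea"
[3,4] N\(N\NP)  lex  "found"
[2,4] N  <  k=3
[0,4] S  >  k=2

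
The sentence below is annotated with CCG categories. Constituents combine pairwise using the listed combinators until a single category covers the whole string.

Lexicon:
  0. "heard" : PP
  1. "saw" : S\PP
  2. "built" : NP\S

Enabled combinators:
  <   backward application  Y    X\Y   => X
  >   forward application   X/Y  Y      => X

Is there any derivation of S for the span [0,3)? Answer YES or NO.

NO

PP S\PP NP\S
CKY chart[0,3] = {NP}; S ∉ chart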